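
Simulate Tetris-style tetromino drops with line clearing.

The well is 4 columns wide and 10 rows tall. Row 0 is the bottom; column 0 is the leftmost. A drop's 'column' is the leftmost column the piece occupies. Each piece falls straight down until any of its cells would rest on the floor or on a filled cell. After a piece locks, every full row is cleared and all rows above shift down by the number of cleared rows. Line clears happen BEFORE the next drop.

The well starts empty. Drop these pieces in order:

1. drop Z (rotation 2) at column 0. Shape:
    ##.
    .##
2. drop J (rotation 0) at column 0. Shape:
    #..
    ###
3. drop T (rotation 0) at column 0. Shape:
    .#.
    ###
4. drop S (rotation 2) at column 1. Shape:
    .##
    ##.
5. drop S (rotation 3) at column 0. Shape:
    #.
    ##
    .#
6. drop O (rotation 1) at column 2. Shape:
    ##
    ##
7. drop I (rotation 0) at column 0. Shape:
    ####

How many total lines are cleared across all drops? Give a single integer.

Answer: 2

Derivation:
Drop 1: Z rot2 at col 0 lands with bottom-row=0; cleared 0 line(s) (total 0); column heights now [2 2 1 0], max=2
Drop 2: J rot0 at col 0 lands with bottom-row=2; cleared 0 line(s) (total 0); column heights now [4 3 3 0], max=4
Drop 3: T rot0 at col 0 lands with bottom-row=4; cleared 0 line(s) (total 0); column heights now [5 6 5 0], max=6
Drop 4: S rot2 at col 1 lands with bottom-row=6; cleared 0 line(s) (total 0); column heights now [5 7 8 8], max=8
Drop 5: S rot3 at col 0 lands with bottom-row=7; cleared 0 line(s) (total 0); column heights now [10 9 8 8], max=10
Drop 6: O rot1 at col 2 lands with bottom-row=8; cleared 1 line(s) (total 1); column heights now [9 8 9 9], max=9
Drop 7: I rot0 at col 0 lands with bottom-row=9; cleared 1 line(s) (total 2); column heights now [9 8 9 9], max=9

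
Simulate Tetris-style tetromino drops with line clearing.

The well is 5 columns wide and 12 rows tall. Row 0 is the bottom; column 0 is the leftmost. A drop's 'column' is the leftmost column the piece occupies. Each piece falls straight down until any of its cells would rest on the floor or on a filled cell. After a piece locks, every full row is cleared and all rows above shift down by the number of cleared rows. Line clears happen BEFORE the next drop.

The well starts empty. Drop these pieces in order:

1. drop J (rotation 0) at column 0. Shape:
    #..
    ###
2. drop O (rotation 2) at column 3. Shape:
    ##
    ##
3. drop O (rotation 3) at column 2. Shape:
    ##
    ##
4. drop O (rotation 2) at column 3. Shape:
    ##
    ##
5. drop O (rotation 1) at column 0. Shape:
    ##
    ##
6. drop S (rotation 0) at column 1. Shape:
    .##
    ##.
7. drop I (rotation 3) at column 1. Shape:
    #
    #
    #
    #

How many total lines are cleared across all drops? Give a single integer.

Answer: 1

Derivation:
Drop 1: J rot0 at col 0 lands with bottom-row=0; cleared 0 line(s) (total 0); column heights now [2 1 1 0 0], max=2
Drop 2: O rot2 at col 3 lands with bottom-row=0; cleared 1 line(s) (total 1); column heights now [1 0 0 1 1], max=1
Drop 3: O rot3 at col 2 lands with bottom-row=1; cleared 0 line(s) (total 1); column heights now [1 0 3 3 1], max=3
Drop 4: O rot2 at col 3 lands with bottom-row=3; cleared 0 line(s) (total 1); column heights now [1 0 3 5 5], max=5
Drop 5: O rot1 at col 0 lands with bottom-row=1; cleared 0 line(s) (total 1); column heights now [3 3 3 5 5], max=5
Drop 6: S rot0 at col 1 lands with bottom-row=4; cleared 0 line(s) (total 1); column heights now [3 5 6 6 5], max=6
Drop 7: I rot3 at col 1 lands with bottom-row=5; cleared 0 line(s) (total 1); column heights now [3 9 6 6 5], max=9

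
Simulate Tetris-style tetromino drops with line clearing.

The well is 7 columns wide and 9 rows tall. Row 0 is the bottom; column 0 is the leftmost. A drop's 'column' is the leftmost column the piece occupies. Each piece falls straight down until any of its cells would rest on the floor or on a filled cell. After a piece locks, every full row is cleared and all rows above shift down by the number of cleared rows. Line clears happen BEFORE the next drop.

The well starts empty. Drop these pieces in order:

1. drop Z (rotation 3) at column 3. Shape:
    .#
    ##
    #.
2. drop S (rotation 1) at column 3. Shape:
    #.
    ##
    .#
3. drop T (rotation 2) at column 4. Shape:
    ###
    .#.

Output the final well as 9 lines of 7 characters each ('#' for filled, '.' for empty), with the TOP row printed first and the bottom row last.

Answer: .......
.......
.......
...####
...###.
....#..
....#..
...##..
...#...

Derivation:
Drop 1: Z rot3 at col 3 lands with bottom-row=0; cleared 0 line(s) (total 0); column heights now [0 0 0 2 3 0 0], max=3
Drop 2: S rot1 at col 3 lands with bottom-row=3; cleared 0 line(s) (total 0); column heights now [0 0 0 6 5 0 0], max=6
Drop 3: T rot2 at col 4 lands with bottom-row=4; cleared 0 line(s) (total 0); column heights now [0 0 0 6 6 6 6], max=6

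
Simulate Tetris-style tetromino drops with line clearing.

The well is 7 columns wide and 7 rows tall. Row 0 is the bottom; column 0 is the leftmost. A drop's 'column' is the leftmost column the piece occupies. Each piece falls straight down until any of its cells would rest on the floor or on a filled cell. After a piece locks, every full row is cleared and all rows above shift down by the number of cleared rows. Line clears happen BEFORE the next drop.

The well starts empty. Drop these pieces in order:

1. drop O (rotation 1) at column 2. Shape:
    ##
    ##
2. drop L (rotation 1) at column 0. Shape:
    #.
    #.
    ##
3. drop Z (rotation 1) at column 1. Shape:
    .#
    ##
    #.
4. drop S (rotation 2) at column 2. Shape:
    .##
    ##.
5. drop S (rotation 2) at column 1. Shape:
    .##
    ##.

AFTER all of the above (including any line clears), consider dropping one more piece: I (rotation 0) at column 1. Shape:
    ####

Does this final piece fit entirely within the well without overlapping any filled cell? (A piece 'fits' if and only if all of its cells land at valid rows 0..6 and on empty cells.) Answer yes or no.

Answer: no

Derivation:
Drop 1: O rot1 at col 2 lands with bottom-row=0; cleared 0 line(s) (total 0); column heights now [0 0 2 2 0 0 0], max=2
Drop 2: L rot1 at col 0 lands with bottom-row=0; cleared 0 line(s) (total 0); column heights now [3 1 2 2 0 0 0], max=3
Drop 3: Z rot1 at col 1 lands with bottom-row=1; cleared 0 line(s) (total 0); column heights now [3 3 4 2 0 0 0], max=4
Drop 4: S rot2 at col 2 lands with bottom-row=4; cleared 0 line(s) (total 0); column heights now [3 3 5 6 6 0 0], max=6
Drop 5: S rot2 at col 1 lands with bottom-row=5; cleared 0 line(s) (total 0); column heights now [3 6 7 7 6 0 0], max=7
Test piece I rot0 at col 1 (width 4): heights before test = [3 6 7 7 6 0 0]; fits = False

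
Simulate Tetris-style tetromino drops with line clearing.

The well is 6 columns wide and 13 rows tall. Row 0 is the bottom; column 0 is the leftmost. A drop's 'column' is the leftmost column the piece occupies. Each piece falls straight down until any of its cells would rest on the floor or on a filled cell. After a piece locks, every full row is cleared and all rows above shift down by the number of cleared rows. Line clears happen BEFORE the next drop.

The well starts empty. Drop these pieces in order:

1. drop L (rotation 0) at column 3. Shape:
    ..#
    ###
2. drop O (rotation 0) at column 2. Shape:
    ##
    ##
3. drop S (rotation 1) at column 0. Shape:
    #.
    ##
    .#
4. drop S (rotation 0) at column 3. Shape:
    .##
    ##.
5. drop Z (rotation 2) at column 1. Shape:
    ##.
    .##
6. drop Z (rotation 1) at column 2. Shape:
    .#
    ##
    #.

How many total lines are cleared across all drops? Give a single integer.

Answer: 0

Derivation:
Drop 1: L rot0 at col 3 lands with bottom-row=0; cleared 0 line(s) (total 0); column heights now [0 0 0 1 1 2], max=2
Drop 2: O rot0 at col 2 lands with bottom-row=1; cleared 0 line(s) (total 0); column heights now [0 0 3 3 1 2], max=3
Drop 3: S rot1 at col 0 lands with bottom-row=0; cleared 0 line(s) (total 0); column heights now [3 2 3 3 1 2], max=3
Drop 4: S rot0 at col 3 lands with bottom-row=3; cleared 0 line(s) (total 0); column heights now [3 2 3 4 5 5], max=5
Drop 5: Z rot2 at col 1 lands with bottom-row=4; cleared 0 line(s) (total 0); column heights now [3 6 6 5 5 5], max=6
Drop 6: Z rot1 at col 2 lands with bottom-row=6; cleared 0 line(s) (total 0); column heights now [3 6 8 9 5 5], max=9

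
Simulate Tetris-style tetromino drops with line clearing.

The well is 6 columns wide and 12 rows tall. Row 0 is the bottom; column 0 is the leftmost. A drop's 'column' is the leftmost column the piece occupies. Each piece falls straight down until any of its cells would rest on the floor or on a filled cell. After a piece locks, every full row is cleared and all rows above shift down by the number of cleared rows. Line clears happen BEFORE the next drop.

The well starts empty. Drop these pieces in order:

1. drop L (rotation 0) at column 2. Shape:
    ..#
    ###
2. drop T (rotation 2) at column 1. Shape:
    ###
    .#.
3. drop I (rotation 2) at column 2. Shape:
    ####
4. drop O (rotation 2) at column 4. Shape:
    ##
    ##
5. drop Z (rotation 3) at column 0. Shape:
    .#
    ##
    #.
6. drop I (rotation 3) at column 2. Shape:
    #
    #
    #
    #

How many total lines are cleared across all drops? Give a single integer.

Drop 1: L rot0 at col 2 lands with bottom-row=0; cleared 0 line(s) (total 0); column heights now [0 0 1 1 2 0], max=2
Drop 2: T rot2 at col 1 lands with bottom-row=1; cleared 0 line(s) (total 0); column heights now [0 3 3 3 2 0], max=3
Drop 3: I rot2 at col 2 lands with bottom-row=3; cleared 0 line(s) (total 0); column heights now [0 3 4 4 4 4], max=4
Drop 4: O rot2 at col 4 lands with bottom-row=4; cleared 0 line(s) (total 0); column heights now [0 3 4 4 6 6], max=6
Drop 5: Z rot3 at col 0 lands with bottom-row=2; cleared 1 line(s) (total 1); column heights now [3 4 3 3 5 5], max=5
Drop 6: I rot3 at col 2 lands with bottom-row=3; cleared 0 line(s) (total 1); column heights now [3 4 7 3 5 5], max=7

Answer: 1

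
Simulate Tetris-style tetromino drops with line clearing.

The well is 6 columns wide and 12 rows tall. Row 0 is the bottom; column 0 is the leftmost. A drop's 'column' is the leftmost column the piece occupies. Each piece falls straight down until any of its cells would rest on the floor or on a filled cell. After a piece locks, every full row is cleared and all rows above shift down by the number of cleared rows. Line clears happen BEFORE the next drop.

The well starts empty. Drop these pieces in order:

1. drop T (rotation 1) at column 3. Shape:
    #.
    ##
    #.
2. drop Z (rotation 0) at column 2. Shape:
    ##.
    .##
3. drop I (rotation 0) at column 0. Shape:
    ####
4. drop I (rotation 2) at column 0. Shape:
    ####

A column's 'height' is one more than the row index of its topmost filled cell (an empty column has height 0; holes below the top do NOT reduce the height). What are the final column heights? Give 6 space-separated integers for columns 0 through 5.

Drop 1: T rot1 at col 3 lands with bottom-row=0; cleared 0 line(s) (total 0); column heights now [0 0 0 3 2 0], max=3
Drop 2: Z rot0 at col 2 lands with bottom-row=3; cleared 0 line(s) (total 0); column heights now [0 0 5 5 4 0], max=5
Drop 3: I rot0 at col 0 lands with bottom-row=5; cleared 0 line(s) (total 0); column heights now [6 6 6 6 4 0], max=6
Drop 4: I rot2 at col 0 lands with bottom-row=6; cleared 0 line(s) (total 0); column heights now [7 7 7 7 4 0], max=7

Answer: 7 7 7 7 4 0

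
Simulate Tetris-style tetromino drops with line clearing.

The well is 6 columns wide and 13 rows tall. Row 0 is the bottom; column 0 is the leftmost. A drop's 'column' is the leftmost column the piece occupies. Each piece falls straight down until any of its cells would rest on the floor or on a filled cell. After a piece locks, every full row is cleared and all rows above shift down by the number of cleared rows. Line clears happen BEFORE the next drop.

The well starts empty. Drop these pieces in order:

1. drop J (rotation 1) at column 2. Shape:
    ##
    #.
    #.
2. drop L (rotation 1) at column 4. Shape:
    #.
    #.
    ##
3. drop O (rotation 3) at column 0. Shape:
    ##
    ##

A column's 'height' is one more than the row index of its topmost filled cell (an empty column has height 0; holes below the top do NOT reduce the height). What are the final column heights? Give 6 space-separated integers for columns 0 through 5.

Answer: 2 2 3 3 3 1

Derivation:
Drop 1: J rot1 at col 2 lands with bottom-row=0; cleared 0 line(s) (total 0); column heights now [0 0 3 3 0 0], max=3
Drop 2: L rot1 at col 4 lands with bottom-row=0; cleared 0 line(s) (total 0); column heights now [0 0 3 3 3 1], max=3
Drop 3: O rot3 at col 0 lands with bottom-row=0; cleared 0 line(s) (total 0); column heights now [2 2 3 3 3 1], max=3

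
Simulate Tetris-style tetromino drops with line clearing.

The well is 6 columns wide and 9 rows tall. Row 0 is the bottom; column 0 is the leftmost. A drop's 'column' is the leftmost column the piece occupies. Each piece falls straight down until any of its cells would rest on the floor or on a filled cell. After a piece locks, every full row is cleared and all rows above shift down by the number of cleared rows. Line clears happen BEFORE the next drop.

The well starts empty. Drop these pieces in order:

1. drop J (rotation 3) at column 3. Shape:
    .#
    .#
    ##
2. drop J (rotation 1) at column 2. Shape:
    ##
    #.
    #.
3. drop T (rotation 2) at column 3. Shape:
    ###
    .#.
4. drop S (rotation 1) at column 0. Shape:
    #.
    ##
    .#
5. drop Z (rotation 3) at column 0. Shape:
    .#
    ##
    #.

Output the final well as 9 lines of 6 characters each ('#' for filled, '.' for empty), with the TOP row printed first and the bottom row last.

Answer: ......
......
......
.#....
##.###
#...#.
#.###.
###.#.
.####.

Derivation:
Drop 1: J rot3 at col 3 lands with bottom-row=0; cleared 0 line(s) (total 0); column heights now [0 0 0 1 3 0], max=3
Drop 2: J rot1 at col 2 lands with bottom-row=0; cleared 0 line(s) (total 0); column heights now [0 0 3 3 3 0], max=3
Drop 3: T rot2 at col 3 lands with bottom-row=3; cleared 0 line(s) (total 0); column heights now [0 0 3 5 5 5], max=5
Drop 4: S rot1 at col 0 lands with bottom-row=0; cleared 0 line(s) (total 0); column heights now [3 2 3 5 5 5], max=5
Drop 5: Z rot3 at col 0 lands with bottom-row=3; cleared 0 line(s) (total 0); column heights now [5 6 3 5 5 5], max=6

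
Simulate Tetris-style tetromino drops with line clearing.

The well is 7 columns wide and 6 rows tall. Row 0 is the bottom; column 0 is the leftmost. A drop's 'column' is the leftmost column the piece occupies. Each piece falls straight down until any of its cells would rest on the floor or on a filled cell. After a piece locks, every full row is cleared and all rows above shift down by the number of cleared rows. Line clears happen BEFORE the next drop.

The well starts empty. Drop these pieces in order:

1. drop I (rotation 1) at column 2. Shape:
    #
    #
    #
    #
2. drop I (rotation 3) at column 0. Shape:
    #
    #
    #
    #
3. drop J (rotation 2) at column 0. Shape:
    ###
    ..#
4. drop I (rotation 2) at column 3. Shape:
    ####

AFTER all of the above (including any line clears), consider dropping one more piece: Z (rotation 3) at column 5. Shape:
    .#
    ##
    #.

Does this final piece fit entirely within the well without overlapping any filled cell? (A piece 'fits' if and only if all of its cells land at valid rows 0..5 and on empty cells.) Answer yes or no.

Drop 1: I rot1 at col 2 lands with bottom-row=0; cleared 0 line(s) (total 0); column heights now [0 0 4 0 0 0 0], max=4
Drop 2: I rot3 at col 0 lands with bottom-row=0; cleared 0 line(s) (total 0); column heights now [4 0 4 0 0 0 0], max=4
Drop 3: J rot2 at col 0 lands with bottom-row=4; cleared 0 line(s) (total 0); column heights now [6 6 6 0 0 0 0], max=6
Drop 4: I rot2 at col 3 lands with bottom-row=0; cleared 0 line(s) (total 0); column heights now [6 6 6 1 1 1 1], max=6
Test piece Z rot3 at col 5 (width 2): heights before test = [6 6 6 1 1 1 1]; fits = True

Answer: yes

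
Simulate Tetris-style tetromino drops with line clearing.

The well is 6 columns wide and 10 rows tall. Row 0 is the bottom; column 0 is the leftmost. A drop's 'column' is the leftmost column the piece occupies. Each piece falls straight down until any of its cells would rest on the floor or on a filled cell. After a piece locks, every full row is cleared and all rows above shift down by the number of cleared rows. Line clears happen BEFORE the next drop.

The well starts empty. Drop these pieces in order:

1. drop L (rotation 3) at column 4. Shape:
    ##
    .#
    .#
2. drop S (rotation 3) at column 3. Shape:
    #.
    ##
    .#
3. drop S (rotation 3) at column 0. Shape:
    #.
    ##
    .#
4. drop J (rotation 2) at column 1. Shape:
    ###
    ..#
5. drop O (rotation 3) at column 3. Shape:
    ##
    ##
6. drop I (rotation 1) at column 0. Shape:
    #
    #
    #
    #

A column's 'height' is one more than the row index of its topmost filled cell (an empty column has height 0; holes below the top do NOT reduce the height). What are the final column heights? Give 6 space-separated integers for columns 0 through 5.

Answer: 7 8 8 10 10 3

Derivation:
Drop 1: L rot3 at col 4 lands with bottom-row=0; cleared 0 line(s) (total 0); column heights now [0 0 0 0 3 3], max=3
Drop 2: S rot3 at col 3 lands with bottom-row=3; cleared 0 line(s) (total 0); column heights now [0 0 0 6 5 3], max=6
Drop 3: S rot3 at col 0 lands with bottom-row=0; cleared 0 line(s) (total 0); column heights now [3 2 0 6 5 3], max=6
Drop 4: J rot2 at col 1 lands with bottom-row=6; cleared 0 line(s) (total 0); column heights now [3 8 8 8 5 3], max=8
Drop 5: O rot3 at col 3 lands with bottom-row=8; cleared 0 line(s) (total 0); column heights now [3 8 8 10 10 3], max=10
Drop 6: I rot1 at col 0 lands with bottom-row=3; cleared 0 line(s) (total 0); column heights now [7 8 8 10 10 3], max=10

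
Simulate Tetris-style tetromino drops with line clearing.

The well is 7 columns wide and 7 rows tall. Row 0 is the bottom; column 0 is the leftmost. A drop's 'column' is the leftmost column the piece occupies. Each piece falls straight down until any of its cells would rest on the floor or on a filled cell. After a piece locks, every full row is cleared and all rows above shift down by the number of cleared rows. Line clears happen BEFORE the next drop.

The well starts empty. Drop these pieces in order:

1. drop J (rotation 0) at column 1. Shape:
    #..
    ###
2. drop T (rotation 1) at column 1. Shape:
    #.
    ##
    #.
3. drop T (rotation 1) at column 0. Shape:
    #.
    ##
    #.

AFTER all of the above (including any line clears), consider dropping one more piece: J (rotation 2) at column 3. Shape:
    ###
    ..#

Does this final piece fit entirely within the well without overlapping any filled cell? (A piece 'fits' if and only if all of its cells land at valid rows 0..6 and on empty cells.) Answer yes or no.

Drop 1: J rot0 at col 1 lands with bottom-row=0; cleared 0 line(s) (total 0); column heights now [0 2 1 1 0 0 0], max=2
Drop 2: T rot1 at col 1 lands with bottom-row=2; cleared 0 line(s) (total 0); column heights now [0 5 4 1 0 0 0], max=5
Drop 3: T rot1 at col 0 lands with bottom-row=4; cleared 0 line(s) (total 0); column heights now [7 6 4 1 0 0 0], max=7
Test piece J rot2 at col 3 (width 3): heights before test = [7 6 4 1 0 0 0]; fits = True

Answer: yes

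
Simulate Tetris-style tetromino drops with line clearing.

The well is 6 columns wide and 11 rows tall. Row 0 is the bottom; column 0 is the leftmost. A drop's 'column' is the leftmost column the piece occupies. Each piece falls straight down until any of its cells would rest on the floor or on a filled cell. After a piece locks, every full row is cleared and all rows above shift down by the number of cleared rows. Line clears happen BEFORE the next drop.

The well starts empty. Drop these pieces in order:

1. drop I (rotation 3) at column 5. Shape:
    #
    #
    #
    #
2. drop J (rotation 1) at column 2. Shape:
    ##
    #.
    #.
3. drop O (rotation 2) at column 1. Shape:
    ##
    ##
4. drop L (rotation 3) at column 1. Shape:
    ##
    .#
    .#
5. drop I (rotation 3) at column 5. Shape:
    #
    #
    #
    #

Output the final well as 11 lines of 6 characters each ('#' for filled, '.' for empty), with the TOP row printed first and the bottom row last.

Drop 1: I rot3 at col 5 lands with bottom-row=0; cleared 0 line(s) (total 0); column heights now [0 0 0 0 0 4], max=4
Drop 2: J rot1 at col 2 lands with bottom-row=0; cleared 0 line(s) (total 0); column heights now [0 0 3 3 0 4], max=4
Drop 3: O rot2 at col 1 lands with bottom-row=3; cleared 0 line(s) (total 0); column heights now [0 5 5 3 0 4], max=5
Drop 4: L rot3 at col 1 lands with bottom-row=5; cleared 0 line(s) (total 0); column heights now [0 8 8 3 0 4], max=8
Drop 5: I rot3 at col 5 lands with bottom-row=4; cleared 0 line(s) (total 0); column heights now [0 8 8 3 0 8], max=8

Answer: ......
......
......
.##..#
..#..#
..#..#
.##..#
.##..#
..##.#
..#..#
..#..#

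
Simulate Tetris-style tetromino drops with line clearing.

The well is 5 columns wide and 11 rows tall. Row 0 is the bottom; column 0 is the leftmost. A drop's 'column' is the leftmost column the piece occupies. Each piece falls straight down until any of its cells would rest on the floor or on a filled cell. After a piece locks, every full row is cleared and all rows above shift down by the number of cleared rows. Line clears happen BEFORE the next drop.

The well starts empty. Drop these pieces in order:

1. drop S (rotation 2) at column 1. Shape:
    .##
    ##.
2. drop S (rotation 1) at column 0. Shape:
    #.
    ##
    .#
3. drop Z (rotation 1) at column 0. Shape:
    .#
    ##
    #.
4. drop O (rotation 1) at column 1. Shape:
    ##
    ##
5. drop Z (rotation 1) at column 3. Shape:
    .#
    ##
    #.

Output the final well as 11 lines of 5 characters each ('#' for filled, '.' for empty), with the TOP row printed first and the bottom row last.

Drop 1: S rot2 at col 1 lands with bottom-row=0; cleared 0 line(s) (total 0); column heights now [0 1 2 2 0], max=2
Drop 2: S rot1 at col 0 lands with bottom-row=1; cleared 0 line(s) (total 0); column heights now [4 3 2 2 0], max=4
Drop 3: Z rot1 at col 0 lands with bottom-row=4; cleared 0 line(s) (total 0); column heights now [6 7 2 2 0], max=7
Drop 4: O rot1 at col 1 lands with bottom-row=7; cleared 0 line(s) (total 0); column heights now [6 9 9 2 0], max=9
Drop 5: Z rot1 at col 3 lands with bottom-row=2; cleared 0 line(s) (total 0); column heights now [6 9 9 4 5], max=9

Answer: .....
.....
.##..
.##..
.#...
##...
#...#
#..##
##.#.
.###.
.##..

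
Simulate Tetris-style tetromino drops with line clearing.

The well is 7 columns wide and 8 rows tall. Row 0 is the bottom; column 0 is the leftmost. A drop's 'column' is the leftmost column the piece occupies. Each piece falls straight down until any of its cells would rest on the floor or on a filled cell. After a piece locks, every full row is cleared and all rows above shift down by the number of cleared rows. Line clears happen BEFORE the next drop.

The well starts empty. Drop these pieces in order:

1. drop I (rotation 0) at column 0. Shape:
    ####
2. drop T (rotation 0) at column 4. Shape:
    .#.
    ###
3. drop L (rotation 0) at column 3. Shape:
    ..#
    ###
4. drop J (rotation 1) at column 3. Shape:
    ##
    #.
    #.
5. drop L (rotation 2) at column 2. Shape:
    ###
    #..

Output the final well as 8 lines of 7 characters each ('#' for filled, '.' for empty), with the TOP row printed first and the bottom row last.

Drop 1: I rot0 at col 0 lands with bottom-row=0; cleared 0 line(s) (total 0); column heights now [1 1 1 1 0 0 0], max=1
Drop 2: T rot0 at col 4 lands with bottom-row=0; cleared 1 line(s) (total 1); column heights now [0 0 0 0 0 1 0], max=1
Drop 3: L rot0 at col 3 lands with bottom-row=1; cleared 0 line(s) (total 1); column heights now [0 0 0 2 2 3 0], max=3
Drop 4: J rot1 at col 3 lands with bottom-row=2; cleared 0 line(s) (total 1); column heights now [0 0 0 5 5 3 0], max=5
Drop 5: L rot2 at col 2 lands with bottom-row=4; cleared 0 line(s) (total 1); column heights now [0 0 6 6 6 3 0], max=6

Answer: .......
.......
..###..
..###..
...#...
...#.#.
...###.
.....#.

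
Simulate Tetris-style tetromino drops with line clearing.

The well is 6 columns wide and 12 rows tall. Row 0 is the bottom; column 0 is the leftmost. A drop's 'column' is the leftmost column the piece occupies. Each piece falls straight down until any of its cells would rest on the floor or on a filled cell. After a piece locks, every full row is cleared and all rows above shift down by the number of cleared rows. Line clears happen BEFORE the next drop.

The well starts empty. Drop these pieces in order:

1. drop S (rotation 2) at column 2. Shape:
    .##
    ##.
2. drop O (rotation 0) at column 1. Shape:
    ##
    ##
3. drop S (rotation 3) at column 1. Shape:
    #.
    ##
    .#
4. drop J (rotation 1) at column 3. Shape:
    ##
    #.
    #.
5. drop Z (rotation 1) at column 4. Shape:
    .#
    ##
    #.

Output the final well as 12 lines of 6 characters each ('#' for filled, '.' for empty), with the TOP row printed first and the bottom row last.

Answer: ......
......
......
......
.....#
....##
.#..#.
.####.
..##..
.###..
.####.
..##..

Derivation:
Drop 1: S rot2 at col 2 lands with bottom-row=0; cleared 0 line(s) (total 0); column heights now [0 0 1 2 2 0], max=2
Drop 2: O rot0 at col 1 lands with bottom-row=1; cleared 0 line(s) (total 0); column heights now [0 3 3 2 2 0], max=3
Drop 3: S rot3 at col 1 lands with bottom-row=3; cleared 0 line(s) (total 0); column heights now [0 6 5 2 2 0], max=6
Drop 4: J rot1 at col 3 lands with bottom-row=2; cleared 0 line(s) (total 0); column heights now [0 6 5 5 5 0], max=6
Drop 5: Z rot1 at col 4 lands with bottom-row=5; cleared 0 line(s) (total 0); column heights now [0 6 5 5 7 8], max=8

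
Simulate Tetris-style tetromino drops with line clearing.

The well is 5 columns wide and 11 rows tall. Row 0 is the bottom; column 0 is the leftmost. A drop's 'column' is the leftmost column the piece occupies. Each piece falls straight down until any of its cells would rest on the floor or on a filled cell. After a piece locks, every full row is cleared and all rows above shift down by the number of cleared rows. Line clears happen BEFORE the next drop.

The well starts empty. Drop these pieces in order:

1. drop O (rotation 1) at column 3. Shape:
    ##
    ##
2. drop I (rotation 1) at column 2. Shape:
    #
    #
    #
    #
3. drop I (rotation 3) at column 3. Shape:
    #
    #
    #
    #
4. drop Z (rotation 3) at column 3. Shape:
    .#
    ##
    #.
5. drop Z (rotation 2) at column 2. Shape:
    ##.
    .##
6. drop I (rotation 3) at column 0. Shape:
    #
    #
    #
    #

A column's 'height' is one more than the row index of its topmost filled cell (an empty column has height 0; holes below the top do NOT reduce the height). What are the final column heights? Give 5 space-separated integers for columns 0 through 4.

Drop 1: O rot1 at col 3 lands with bottom-row=0; cleared 0 line(s) (total 0); column heights now [0 0 0 2 2], max=2
Drop 2: I rot1 at col 2 lands with bottom-row=0; cleared 0 line(s) (total 0); column heights now [0 0 4 2 2], max=4
Drop 3: I rot3 at col 3 lands with bottom-row=2; cleared 0 line(s) (total 0); column heights now [0 0 4 6 2], max=6
Drop 4: Z rot3 at col 3 lands with bottom-row=6; cleared 0 line(s) (total 0); column heights now [0 0 4 8 9], max=9
Drop 5: Z rot2 at col 2 lands with bottom-row=9; cleared 0 line(s) (total 0); column heights now [0 0 11 11 10], max=11
Drop 6: I rot3 at col 0 lands with bottom-row=0; cleared 0 line(s) (total 0); column heights now [4 0 11 11 10], max=11

Answer: 4 0 11 11 10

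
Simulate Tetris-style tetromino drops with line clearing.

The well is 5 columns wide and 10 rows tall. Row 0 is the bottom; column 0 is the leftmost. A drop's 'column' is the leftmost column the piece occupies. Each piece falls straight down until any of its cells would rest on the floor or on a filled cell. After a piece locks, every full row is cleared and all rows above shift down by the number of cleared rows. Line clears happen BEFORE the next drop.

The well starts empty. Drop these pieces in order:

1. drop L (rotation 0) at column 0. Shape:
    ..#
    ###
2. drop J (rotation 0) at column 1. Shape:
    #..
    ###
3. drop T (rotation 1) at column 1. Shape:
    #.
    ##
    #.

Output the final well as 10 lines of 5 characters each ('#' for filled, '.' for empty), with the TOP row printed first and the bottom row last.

Drop 1: L rot0 at col 0 lands with bottom-row=0; cleared 0 line(s) (total 0); column heights now [1 1 2 0 0], max=2
Drop 2: J rot0 at col 1 lands with bottom-row=2; cleared 0 line(s) (total 0); column heights now [1 4 3 3 0], max=4
Drop 3: T rot1 at col 1 lands with bottom-row=4; cleared 0 line(s) (total 0); column heights now [1 7 6 3 0], max=7

Answer: .....
.....
.....
.#...
.##..
.#...
.#...
.###.
..#..
###..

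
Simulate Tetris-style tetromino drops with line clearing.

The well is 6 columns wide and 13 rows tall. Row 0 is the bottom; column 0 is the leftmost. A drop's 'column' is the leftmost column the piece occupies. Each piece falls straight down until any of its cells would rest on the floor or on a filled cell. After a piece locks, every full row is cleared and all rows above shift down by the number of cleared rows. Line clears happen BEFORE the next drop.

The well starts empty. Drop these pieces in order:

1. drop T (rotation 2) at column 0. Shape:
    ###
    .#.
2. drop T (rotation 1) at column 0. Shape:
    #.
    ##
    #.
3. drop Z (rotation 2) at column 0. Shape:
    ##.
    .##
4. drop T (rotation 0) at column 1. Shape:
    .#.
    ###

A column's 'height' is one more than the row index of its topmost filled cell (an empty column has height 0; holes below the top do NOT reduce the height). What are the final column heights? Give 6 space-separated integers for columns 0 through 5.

Drop 1: T rot2 at col 0 lands with bottom-row=0; cleared 0 line(s) (total 0); column heights now [2 2 2 0 0 0], max=2
Drop 2: T rot1 at col 0 lands with bottom-row=2; cleared 0 line(s) (total 0); column heights now [5 4 2 0 0 0], max=5
Drop 3: Z rot2 at col 0 lands with bottom-row=4; cleared 0 line(s) (total 0); column heights now [6 6 5 0 0 0], max=6
Drop 4: T rot0 at col 1 lands with bottom-row=6; cleared 0 line(s) (total 0); column heights now [6 7 8 7 0 0], max=8

Answer: 6 7 8 7 0 0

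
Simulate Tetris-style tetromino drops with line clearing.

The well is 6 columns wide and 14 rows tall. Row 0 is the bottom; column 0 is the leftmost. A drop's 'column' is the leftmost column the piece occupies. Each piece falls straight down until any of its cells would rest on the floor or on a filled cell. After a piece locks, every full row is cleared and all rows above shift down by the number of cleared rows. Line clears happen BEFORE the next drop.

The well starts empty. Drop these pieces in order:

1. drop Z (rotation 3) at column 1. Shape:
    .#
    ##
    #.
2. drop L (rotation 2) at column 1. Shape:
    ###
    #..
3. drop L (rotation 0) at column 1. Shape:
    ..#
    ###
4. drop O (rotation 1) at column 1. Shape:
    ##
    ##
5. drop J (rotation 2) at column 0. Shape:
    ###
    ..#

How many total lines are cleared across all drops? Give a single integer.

Answer: 0

Derivation:
Drop 1: Z rot3 at col 1 lands with bottom-row=0; cleared 0 line(s) (total 0); column heights now [0 2 3 0 0 0], max=3
Drop 2: L rot2 at col 1 lands with bottom-row=2; cleared 0 line(s) (total 0); column heights now [0 4 4 4 0 0], max=4
Drop 3: L rot0 at col 1 lands with bottom-row=4; cleared 0 line(s) (total 0); column heights now [0 5 5 6 0 0], max=6
Drop 4: O rot1 at col 1 lands with bottom-row=5; cleared 0 line(s) (total 0); column heights now [0 7 7 6 0 0], max=7
Drop 5: J rot2 at col 0 lands with bottom-row=7; cleared 0 line(s) (total 0); column heights now [9 9 9 6 0 0], max=9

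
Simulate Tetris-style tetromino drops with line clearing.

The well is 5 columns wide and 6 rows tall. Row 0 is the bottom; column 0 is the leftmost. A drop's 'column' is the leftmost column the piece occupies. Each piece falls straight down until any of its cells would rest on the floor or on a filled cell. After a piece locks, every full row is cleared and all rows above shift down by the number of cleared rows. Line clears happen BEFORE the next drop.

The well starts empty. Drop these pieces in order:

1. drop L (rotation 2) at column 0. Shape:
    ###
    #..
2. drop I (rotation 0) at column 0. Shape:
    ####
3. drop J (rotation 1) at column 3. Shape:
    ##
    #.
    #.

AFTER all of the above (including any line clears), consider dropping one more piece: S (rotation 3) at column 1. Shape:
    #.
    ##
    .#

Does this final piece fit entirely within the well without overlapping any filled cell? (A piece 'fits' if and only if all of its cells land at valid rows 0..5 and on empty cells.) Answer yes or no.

Drop 1: L rot2 at col 0 lands with bottom-row=0; cleared 0 line(s) (total 0); column heights now [2 2 2 0 0], max=2
Drop 2: I rot0 at col 0 lands with bottom-row=2; cleared 0 line(s) (total 0); column heights now [3 3 3 3 0], max=3
Drop 3: J rot1 at col 3 lands with bottom-row=3; cleared 0 line(s) (total 0); column heights now [3 3 3 6 6], max=6
Test piece S rot3 at col 1 (width 2): heights before test = [3 3 3 6 6]; fits = True

Answer: yes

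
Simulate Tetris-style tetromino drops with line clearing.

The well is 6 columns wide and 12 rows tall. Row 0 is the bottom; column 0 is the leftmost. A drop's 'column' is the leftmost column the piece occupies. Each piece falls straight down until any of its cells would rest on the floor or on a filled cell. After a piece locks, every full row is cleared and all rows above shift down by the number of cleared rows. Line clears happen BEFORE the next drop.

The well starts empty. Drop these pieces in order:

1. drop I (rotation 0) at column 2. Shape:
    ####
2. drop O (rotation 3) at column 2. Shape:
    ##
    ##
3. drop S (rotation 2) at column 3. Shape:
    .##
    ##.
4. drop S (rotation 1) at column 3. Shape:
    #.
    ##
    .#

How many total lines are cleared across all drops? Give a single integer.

Answer: 0

Derivation:
Drop 1: I rot0 at col 2 lands with bottom-row=0; cleared 0 line(s) (total 0); column heights now [0 0 1 1 1 1], max=1
Drop 2: O rot3 at col 2 lands with bottom-row=1; cleared 0 line(s) (total 0); column heights now [0 0 3 3 1 1], max=3
Drop 3: S rot2 at col 3 lands with bottom-row=3; cleared 0 line(s) (total 0); column heights now [0 0 3 4 5 5], max=5
Drop 4: S rot1 at col 3 lands with bottom-row=5; cleared 0 line(s) (total 0); column heights now [0 0 3 8 7 5], max=8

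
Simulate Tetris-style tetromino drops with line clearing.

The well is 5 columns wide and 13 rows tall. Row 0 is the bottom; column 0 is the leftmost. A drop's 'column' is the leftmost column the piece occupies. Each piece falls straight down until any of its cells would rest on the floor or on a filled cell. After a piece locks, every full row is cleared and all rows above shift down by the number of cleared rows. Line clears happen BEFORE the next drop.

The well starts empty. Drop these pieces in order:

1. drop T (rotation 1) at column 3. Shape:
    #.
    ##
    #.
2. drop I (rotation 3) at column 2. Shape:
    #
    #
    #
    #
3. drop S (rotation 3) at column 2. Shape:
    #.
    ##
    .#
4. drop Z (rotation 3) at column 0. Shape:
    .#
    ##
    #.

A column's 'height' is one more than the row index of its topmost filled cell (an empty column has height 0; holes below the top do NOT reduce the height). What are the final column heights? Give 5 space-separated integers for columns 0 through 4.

Drop 1: T rot1 at col 3 lands with bottom-row=0; cleared 0 line(s) (total 0); column heights now [0 0 0 3 2], max=3
Drop 2: I rot3 at col 2 lands with bottom-row=0; cleared 0 line(s) (total 0); column heights now [0 0 4 3 2], max=4
Drop 3: S rot3 at col 2 lands with bottom-row=3; cleared 0 line(s) (total 0); column heights now [0 0 6 5 2], max=6
Drop 4: Z rot3 at col 0 lands with bottom-row=0; cleared 1 line(s) (total 1); column heights now [1 2 5 4 0], max=5

Answer: 1 2 5 4 0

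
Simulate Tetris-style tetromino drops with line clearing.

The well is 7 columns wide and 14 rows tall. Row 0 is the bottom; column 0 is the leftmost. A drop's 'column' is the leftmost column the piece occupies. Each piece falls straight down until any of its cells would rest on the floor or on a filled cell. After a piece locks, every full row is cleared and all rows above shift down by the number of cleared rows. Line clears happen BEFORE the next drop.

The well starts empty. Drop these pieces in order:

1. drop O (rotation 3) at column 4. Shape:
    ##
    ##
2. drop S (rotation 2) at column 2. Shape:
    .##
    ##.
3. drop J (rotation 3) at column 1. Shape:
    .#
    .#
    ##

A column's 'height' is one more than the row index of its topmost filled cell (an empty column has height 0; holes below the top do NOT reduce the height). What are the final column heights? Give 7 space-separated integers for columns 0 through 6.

Drop 1: O rot3 at col 4 lands with bottom-row=0; cleared 0 line(s) (total 0); column heights now [0 0 0 0 2 2 0], max=2
Drop 2: S rot2 at col 2 lands with bottom-row=1; cleared 0 line(s) (total 0); column heights now [0 0 2 3 3 2 0], max=3
Drop 3: J rot3 at col 1 lands with bottom-row=2; cleared 0 line(s) (total 0); column heights now [0 3 5 3 3 2 0], max=5

Answer: 0 3 5 3 3 2 0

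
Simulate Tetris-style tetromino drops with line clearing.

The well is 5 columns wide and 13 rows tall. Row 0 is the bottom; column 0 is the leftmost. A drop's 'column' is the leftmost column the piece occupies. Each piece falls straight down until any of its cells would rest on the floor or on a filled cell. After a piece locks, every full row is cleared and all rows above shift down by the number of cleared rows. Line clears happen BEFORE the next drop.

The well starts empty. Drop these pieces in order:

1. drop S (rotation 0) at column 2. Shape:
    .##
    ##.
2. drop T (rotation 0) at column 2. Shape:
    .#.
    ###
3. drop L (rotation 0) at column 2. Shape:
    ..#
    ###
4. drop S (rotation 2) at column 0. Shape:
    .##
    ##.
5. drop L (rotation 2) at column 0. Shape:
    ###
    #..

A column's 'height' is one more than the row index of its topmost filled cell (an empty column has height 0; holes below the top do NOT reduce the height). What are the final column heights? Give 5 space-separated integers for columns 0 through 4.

Drop 1: S rot0 at col 2 lands with bottom-row=0; cleared 0 line(s) (total 0); column heights now [0 0 1 2 2], max=2
Drop 2: T rot0 at col 2 lands with bottom-row=2; cleared 0 line(s) (total 0); column heights now [0 0 3 4 3], max=4
Drop 3: L rot0 at col 2 lands with bottom-row=4; cleared 0 line(s) (total 0); column heights now [0 0 5 5 6], max=6
Drop 4: S rot2 at col 0 lands with bottom-row=4; cleared 1 line(s) (total 1); column heights now [0 5 5 4 5], max=5
Drop 5: L rot2 at col 0 lands with bottom-row=4; cleared 0 line(s) (total 1); column heights now [6 6 6 4 5], max=6

Answer: 6 6 6 4 5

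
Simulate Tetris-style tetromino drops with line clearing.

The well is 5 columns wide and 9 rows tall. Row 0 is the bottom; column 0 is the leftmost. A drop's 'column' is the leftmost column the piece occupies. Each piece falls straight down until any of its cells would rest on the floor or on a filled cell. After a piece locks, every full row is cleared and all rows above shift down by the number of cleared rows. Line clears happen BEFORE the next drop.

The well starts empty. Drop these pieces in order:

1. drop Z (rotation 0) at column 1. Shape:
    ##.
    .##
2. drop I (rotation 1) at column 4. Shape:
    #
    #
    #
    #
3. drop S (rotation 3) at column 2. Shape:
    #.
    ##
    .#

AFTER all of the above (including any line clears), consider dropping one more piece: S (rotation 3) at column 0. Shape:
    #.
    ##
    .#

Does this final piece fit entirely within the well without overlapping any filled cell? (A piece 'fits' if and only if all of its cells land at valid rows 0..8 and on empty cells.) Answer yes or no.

Answer: yes

Derivation:
Drop 1: Z rot0 at col 1 lands with bottom-row=0; cleared 0 line(s) (total 0); column heights now [0 2 2 1 0], max=2
Drop 2: I rot1 at col 4 lands with bottom-row=0; cleared 0 line(s) (total 0); column heights now [0 2 2 1 4], max=4
Drop 3: S rot3 at col 2 lands with bottom-row=1; cleared 0 line(s) (total 0); column heights now [0 2 4 3 4], max=4
Test piece S rot3 at col 0 (width 2): heights before test = [0 2 4 3 4]; fits = True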